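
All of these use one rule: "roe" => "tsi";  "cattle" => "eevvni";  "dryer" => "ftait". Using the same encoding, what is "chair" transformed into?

Two shifts are in play — +4 for a/e/i/o/u, +2 for every other letter.
On chair: c(cons)+2=e, h(cons)+2=j, a(vowel)+4=e, i(vowel)+4=m, r(cons)+2=t.

ejemt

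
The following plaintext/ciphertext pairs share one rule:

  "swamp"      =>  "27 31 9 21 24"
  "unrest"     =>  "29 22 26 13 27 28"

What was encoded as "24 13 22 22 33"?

penny

s is letter #19 and maps to 27: an offset of 8. Each letter is replaced by its alphabet position (a=1..z=26) + 8.
Decoding 24 13 22 22 33: 24→(24−8)÷1=16=p, 13→(13−8)÷1=5=e, 22→(22−8)÷1=14=n, 22→(22−8)÷1=14=n, 33→(33−8)÷1=25=y.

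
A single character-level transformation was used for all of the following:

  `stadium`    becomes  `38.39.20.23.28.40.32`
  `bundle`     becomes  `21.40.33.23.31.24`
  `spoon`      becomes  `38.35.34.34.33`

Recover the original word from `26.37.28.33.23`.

s is letter #19 and maps to 38: an offset of 19. Each letter is replaced by its alphabet position (a=1..z=26) + 19.
Undoing it on 26.37.28.33.23: 26→(26−19)÷1=7=g, 37→(37−19)÷1=18=r, 28→(28−19)÷1=9=i, 33→(33−19)÷1=14=n, 23→(23−19)÷1=4=d.

grind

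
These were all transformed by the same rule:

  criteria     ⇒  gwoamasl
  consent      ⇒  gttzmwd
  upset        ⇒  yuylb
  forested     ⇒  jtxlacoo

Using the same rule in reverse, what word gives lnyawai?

history

Letter i (0-indexed) is shifted by i+4, so successive shifts are 4, 5, 6, ….
Undoing it on lnyawai: l−4=h, n−5=i, y−6=s, a−7=t, w−8=o, a−9=r, i−10=y.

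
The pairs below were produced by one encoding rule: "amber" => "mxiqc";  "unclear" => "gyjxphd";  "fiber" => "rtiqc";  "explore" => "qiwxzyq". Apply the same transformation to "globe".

swvnp

It's a Vigenère-style cipher with numeric key [12,11,7]: position i shifts by key[i mod 3].
For globe: g+12=s, l+11=w, o+7=v, b+12=n, e+11=p.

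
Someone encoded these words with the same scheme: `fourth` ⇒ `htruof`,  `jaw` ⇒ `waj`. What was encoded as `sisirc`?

The output letters match the input read backwards: fourth reversed is htruof. It's just the letters in reverse order.
Undoing it on sisirc: then reverse → crisis.

crisis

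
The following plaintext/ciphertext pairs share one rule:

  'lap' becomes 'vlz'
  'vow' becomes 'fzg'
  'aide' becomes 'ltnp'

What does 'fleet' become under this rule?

pvppd

Vowels shift forward by 11 and consonants shift forward by 10.
For fleet: f(cons)+10=p, l(cons)+10=v, e(vowel)+11=p, e(vowel)+11=p, t(cons)+10=d.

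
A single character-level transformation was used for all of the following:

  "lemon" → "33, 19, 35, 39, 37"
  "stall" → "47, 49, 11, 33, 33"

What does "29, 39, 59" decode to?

l(#12)→33 and e(#5)→19: differences scale by 2, so n = 2·pos + 9. Each letter becomes 2×(its alphabet position, a=1..z=26) + 9.
Reversing it on 29, 39, 59: 29→(29−9)÷2=10=j, 39→(39−9)÷2=15=o, 59→(59−9)÷2=25=y.

joy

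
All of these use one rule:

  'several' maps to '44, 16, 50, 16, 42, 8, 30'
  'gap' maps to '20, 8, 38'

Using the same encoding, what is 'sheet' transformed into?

s(#19)→44 and e(#5)→16: differences scale by 2, so n = 2·pos + 6. The formula is n = 2×(alphabet index, a=1) + 6.
Applying it to sheet: s=19→44, h=8→22, e=5→16, e=5→16, t=20→46.

44, 22, 16, 16, 46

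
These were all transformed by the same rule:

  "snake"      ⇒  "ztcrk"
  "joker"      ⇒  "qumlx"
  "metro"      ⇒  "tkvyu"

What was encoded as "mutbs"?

Shifts by position in snake: pos 0: s→z (+7), pos 1: n→t (+6), pos 2: a→c (+2), pos 3: k→r (+7), pos 4: e→k (+6) — repeating every 3. It's a Vigenère-style cipher with numeric key [7,6,2]: position i shifts by key[i mod 3].
Undoing it on mutbs: m−7=f, u−6=o, t−2=r, b−7=u, s−6=m.

forum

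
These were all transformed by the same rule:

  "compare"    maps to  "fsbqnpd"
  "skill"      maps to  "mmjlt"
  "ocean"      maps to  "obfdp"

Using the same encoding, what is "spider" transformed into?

sfejqt

The output letters match the input read backwards, each shifted +1: compare reversed is erapmoc. The word is reversed, then every letter is shifted forward by 1.
Applying it to spider: reverse → redips; then shift: r+1=s, e+1=f, d+1=e, i+1=j, p+1=q, s+1=t.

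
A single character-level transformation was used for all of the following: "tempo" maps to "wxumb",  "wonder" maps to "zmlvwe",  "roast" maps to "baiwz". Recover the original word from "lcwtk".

cloud

The output letters match the input read backwards, each shifted +8: tempo reversed is opmet. Two steps: reverse the string, then apply a Caesar shift of +8.
Reversing it on lcwtk: shift back: l−8=d, c−8=u, w−8=o, t−8=l, k−8=c → duolc; then reverse → cloud.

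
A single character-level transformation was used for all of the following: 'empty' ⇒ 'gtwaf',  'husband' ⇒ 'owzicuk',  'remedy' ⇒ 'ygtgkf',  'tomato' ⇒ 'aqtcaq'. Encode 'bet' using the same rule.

iga

The rule splits by letter class: vowels +2, consonants +7.
On bet: b(cons)+7=i, e(vowel)+2=g, t(cons)+7=a.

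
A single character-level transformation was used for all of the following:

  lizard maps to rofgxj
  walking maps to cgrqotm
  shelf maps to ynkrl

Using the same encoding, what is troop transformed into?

zxuuv

Compare letters: l→r is +6, i→o is +6, z→f is +6 — a constant shift. This is a Caesar cipher with shift 6.
For troop: t+6=z, r+6=x, o+6=u, o+6=u, p+6=v.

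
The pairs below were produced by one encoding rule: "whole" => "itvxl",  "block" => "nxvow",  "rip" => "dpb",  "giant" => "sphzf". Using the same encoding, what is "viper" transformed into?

hpbld

Two shifts are in play — +7 for a/e/i/o/u, +12 for every other letter.
For viper: v(cons)+12=h, i(vowel)+7=p, p(cons)+12=b, e(vowel)+7=l, r(cons)+12=d.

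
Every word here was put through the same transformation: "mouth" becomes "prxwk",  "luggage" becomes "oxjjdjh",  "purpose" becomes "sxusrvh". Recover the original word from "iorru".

Compare letters: m→p is +3, o→r is +3, u→x is +3 — a constant shift. It's a constant shift of +3 (ROT3).
Undoing it on iorru: i−3=f, o−3=l, r−3=o, r−3=o, u−3=r.

floor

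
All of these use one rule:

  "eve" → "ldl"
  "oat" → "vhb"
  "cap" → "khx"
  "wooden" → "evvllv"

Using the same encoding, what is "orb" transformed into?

Vowels shift forward by 7 and consonants shift forward by 8.
On orb: o(vowel)+7=v, r(cons)+8=z, b(cons)+8=j.

vzj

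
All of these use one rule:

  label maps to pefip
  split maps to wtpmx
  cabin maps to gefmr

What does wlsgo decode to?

shock

Compare letters: l→p is +4, a→e is +4, b→f is +4 — a constant shift. It's a constant shift of +4 (ROT4).
Decoding wlsgo: w−4=s, l−4=h, s−4=o, g−4=c, o−4=k.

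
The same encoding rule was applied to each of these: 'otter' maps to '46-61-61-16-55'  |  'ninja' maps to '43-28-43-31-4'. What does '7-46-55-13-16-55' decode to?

Each letter becomes 3×(its alphabet position, a=1..z=26) + 1.
Reversing it on 7-46-55-13-16-55: 7→(7−1)÷3=2=b, 46→(46−1)÷3=15=o, 55→(55−1)÷3=18=r, 13→(13−1)÷3=4=d, 16→(16−1)÷3=5=e, 55→(55−1)÷3=18=r.

border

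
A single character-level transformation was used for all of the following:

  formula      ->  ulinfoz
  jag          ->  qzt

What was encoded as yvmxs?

bench

Each pair mirrors across the alphabet (f↔u, o↔l, r↔i): positions sum to 25. Each letter is replaced by its mirror in the alphabet: a↔z, b↔y, c↔x, and so on (the Atbash cipher).
Reversing it on yvmxs: y↔b, v↔e, m↔n, x↔c, s↔h.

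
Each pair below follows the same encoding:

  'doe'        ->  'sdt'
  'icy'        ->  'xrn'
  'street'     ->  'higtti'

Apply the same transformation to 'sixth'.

It's a constant shift of +15 (ROT15).
Applying it to sixth: s+15=h, i+15=x, x+15=m, t+15=i, h+15=w.

hxmiw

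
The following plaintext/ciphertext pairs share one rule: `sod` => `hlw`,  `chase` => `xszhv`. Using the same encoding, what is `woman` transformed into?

dlnzm

Each pair mirrors across the alphabet (s↔h, o↔l, d↔w): positions sum to 25. Letters are reflected about the middle of the alphabet (position → 25−position): Atbash.
For woman: w↔d, o↔l, m↔n, a↔z, n↔m.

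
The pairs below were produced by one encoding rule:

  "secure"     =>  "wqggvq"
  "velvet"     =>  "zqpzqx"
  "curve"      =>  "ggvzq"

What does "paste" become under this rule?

The shift depends on letter class: consonant s→w is +4, but vowel e→q is +12. Vowels shift forward by 12 and consonants shift forward by 4.
For paste: p(cons)+4=t, a(vowel)+12=m, s(cons)+4=w, t(cons)+4=x, e(vowel)+12=q.

tmwxq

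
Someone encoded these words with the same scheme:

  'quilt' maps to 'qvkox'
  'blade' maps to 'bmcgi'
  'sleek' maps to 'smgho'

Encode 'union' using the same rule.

Letter i (0-indexed) is shifted by i+0, so successive shifts are 0, 1, 2, ….
Applying it to union: u+0=u, n+1=o, i+2=k, o+3=r, n+4=r.

uokrr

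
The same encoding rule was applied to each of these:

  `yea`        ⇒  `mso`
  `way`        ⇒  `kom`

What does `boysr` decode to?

naked

Compare letters: y→m is +14, e→s is +14, a→o is +14 — a constant shift. This is a Caesar cipher with shift 14.
Undoing it on boysr: b−14=n, o−14=a, y−14=k, s−14=e, r−14=d.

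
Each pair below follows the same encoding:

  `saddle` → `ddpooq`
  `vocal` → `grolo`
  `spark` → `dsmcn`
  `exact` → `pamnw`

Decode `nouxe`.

climb

The shifts repeat in a cycle of length 3: positions 0,1,… shift by +11, +3, +12, then the pattern repeats.
Reversing it on nouxe: n−11=c, o−3=l, u−12=i, x−11=m, e−3=b.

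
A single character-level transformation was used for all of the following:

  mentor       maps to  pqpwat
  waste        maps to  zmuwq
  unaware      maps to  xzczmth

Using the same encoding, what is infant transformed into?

lzhdzv

Shifts by position in mentor: pos 0: m→p (+3), pos 1: e→q (+12), pos 2: n→p (+2), pos 3: t→w (+3), pos 4: o→a (+12), pos 5: r→t (+2) — repeating every 3. It's a Vigenère-style cipher with numeric key [3,12,2]: position i shifts by key[i mod 3].
For infant: i+3=l, n+12=z, f+2=h, a+3=d, n+12=z, t+2=v.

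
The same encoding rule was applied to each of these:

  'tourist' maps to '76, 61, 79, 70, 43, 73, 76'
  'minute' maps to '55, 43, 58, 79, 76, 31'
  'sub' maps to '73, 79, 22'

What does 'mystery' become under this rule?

t(#20)→76 and o(#15)→61: differences scale by 3, so n = 3·pos + 16. The formula is n = 3×(alphabet index, a=1) + 16.
On mystery: m=13→55, y=25→91, s=19→73, t=20→76, e=5→31, r=18→70, y=25→91.

55, 91, 73, 76, 31, 70, 91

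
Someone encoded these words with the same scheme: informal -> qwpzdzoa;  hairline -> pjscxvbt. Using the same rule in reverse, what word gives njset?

faith

In informal: i→q is +8, n→w is +9, f→p is +10, o→z is +11 — the shift increases by 1 each position. The shift increases by 1 at each position, starting from +8: 8, 9, 10, ….
Undoing it on njset: n−8=f, j−9=a, s−10=i, e−11=t, t−12=h.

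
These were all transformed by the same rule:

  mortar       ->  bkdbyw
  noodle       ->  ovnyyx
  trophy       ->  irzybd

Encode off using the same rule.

ppy

The output letters match the input read backwards, each shifted +10: mortar reversed is ratrom. Two steps: reverse the string, then apply a Caesar shift of +10.
Applying it to off: reverse → ffo; then shift: f+10=p, f+10=p, o+10=y.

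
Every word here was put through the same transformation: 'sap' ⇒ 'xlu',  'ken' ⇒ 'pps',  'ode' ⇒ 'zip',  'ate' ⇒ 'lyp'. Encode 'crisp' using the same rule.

The shift depends on letter class: consonant s→x is +5, but vowel a→l is +11. Vowels shift forward by 11 and consonants shift forward by 5.
On crisp: c(cons)+5=h, r(cons)+5=w, i(vowel)+11=t, s(cons)+5=x, p(cons)+5=u.

hwtxu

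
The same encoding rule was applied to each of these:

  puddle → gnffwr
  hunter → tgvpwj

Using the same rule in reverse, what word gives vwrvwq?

The output letters match the input read backwards, each shifted +2: puddle reversed is elddup. The word is reversed, then every letter is shifted forward by 2.
Decoding vwrvwq: shift back: v−2=t, w−2=u, r−2=p, v−2=t, w−2=u, q−2=o → tuptuo; then reverse → output.

output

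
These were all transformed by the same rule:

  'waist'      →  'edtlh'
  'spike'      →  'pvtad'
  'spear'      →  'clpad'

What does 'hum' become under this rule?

The word is reversed, then every letter is shifted forward by 11.
On hum: reverse → muh; then shift: m+11=x, u+11=f, h+11=s.

xfs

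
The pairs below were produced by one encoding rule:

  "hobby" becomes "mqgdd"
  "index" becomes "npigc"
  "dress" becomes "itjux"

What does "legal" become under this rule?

qglcq

Shifts by position in hobby: pos 0: h→m (+5), pos 1: o→q (+2), pos 2: b→g (+5), pos 3: b→d (+2) — repeating every 2. It's a Vigenère-style cipher with numeric key [5,2]: position i shifts by key[i mod 2].
Applying it to legal: l+5=q, e+2=g, g+5=l, a+2=c, l+5=q.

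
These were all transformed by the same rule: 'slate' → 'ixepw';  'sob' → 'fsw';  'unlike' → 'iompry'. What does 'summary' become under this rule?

The output letters match the input read backwards, each shifted +4: slate reversed is etals. Two steps: reverse the string, then apply a Caesar shift of +4.
For summary: reverse → yrammus; then shift: y+4=c, r+4=v, a+4=e, m+4=q, m+4=q, u+4=y, s+4=w.

cveqqyw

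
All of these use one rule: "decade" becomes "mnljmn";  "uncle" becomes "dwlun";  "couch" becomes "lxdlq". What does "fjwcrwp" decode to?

Compare letters: d→m is +9, e→n is +9, c→l is +9 — a constant shift. Every letter moves 9 places later in the alphabet, wrapping around z→a.
Undoing it on fjwcrwp: f−9=w, j−9=a, w−9=n, c−9=t, r−9=i, w−9=n, p−9=g.

wanting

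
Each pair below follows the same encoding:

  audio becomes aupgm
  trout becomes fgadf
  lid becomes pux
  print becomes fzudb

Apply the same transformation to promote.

qfayadb

Two steps: reverse the string, then apply a Caesar shift of +12.
On promote: reverse → etomorp; then shift: e+12=q, t+12=f, o+12=a, m+12=y, o+12=a, r+12=d, p+12=b.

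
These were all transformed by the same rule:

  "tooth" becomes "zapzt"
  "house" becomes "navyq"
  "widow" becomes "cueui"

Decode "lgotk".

Shifts by position in tooth: pos 0: t→z (+6), pos 1: o→a (+12), pos 2: o→p (+1), pos 3: t→z (+6), pos 4: h→t (+12) — repeating every 3. A repeating key of period 3 is used — shifts +6, +12, +1 over and over.
Undoing it on lgotk: l−6=f, g−12=u, o−1=n, t−6=n, k−12=y.

funny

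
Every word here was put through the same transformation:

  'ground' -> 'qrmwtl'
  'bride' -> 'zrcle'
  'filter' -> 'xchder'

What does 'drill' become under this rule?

g(6)→q(16) and r(17)→r(17) fit y≡19x+6 (mod 26); the inverse of 19 mod 26 is 11. Treating letters as 0–25, the rule is x ↦ 19x + 6 (mod 26).
For drill: d(3)→19·3+6≡11=l; r(17)→19·17+6≡17=r; i(8)→19·8+6≡2=c; l(11)→19·11+6≡7=h; l(11)→19·11+6≡7=h (all mod 26).

lrchh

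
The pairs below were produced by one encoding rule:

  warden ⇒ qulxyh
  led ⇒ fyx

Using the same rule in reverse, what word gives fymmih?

Compare letters: w→q is +20, a→u is +20, r→l is +20 — a constant shift. Every letter moves 20 places later in the alphabet, wrapping around z→a.
Undoing it on fymmih: f−20=l, y−20=e, m−20=s, m−20=s, i−20=o, h−20=n.

lesson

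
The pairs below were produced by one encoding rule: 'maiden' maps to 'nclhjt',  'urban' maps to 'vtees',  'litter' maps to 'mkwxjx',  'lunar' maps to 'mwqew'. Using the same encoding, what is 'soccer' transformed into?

In maiden: m→n is +1, a→c is +2, i→l is +3, d→h is +4 — the shift increases by 1 each position. Each letter shifts forward by (position + 1), i.e. 1, 2, 3, … — the shift grows by one for each successive letter.
On soccer: s+1=t, o+2=q, c+3=f, c+4=g, e+5=j, r+6=x.

tqfgjx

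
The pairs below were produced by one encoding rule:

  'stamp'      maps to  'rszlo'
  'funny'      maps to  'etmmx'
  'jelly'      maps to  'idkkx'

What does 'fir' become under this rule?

Compare letters: s→r is +25, t→s is +25, a→z is +25 — a constant shift. This is a Caesar cipher with shift 25.
For fir: f+25=e, i+25=h, r+25=q.

ehq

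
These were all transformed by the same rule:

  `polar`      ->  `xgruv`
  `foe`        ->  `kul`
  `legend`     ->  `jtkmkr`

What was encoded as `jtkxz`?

The output letters match the input read backwards, each shifted +6: polar reversed is ralop. Two steps: reverse the string, then apply a Caesar shift of +6.
Undoing it on jtkxz: shift back: j−6=d, t−6=n, k−6=e, x−6=r, z−6=t → dnert; then reverse → trend.

trend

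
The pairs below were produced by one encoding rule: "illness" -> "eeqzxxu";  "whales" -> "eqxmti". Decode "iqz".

The word is reversed, then every letter is shifted forward by 12.
Undoing it on iqz: shift back: i−12=w, q−12=e, z−12=n → wen; then reverse → new.

new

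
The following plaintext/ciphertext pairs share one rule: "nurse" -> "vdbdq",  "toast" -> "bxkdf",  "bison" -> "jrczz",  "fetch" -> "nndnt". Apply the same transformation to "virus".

drbfe

In nurse: n→v is +8, u→d is +9, r→b is +10, s→d is +11 — the shift increases by 1 each position. Each letter shifts forward by (position + 8), i.e. 8, 9, 10, … — the shift grows by one for each successive letter.
On virus: v+8=d, i+9=r, r+10=b, u+11=f, s+12=e.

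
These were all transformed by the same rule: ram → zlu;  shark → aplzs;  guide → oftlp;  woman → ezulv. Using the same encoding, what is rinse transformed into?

ztvap

The shift depends on letter class: consonant r→z is +8, but vowel a→l is +11. Vowels shift forward by 11 and consonants shift forward by 8.
Applying it to rinse: r(cons)+8=z, i(vowel)+11=t, n(cons)+8=v, s(cons)+8=a, e(vowel)+11=p.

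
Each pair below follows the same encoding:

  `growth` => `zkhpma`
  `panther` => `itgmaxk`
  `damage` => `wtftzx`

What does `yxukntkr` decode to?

february

Compare letters: g→z is +19, r→k is +19, o→h is +19 — a constant shift. Each letter is shifted forward by 19 in the alphabet (a Caesar shift of +19).
Undoing it on yxukntkr: y−19=f, x−19=e, u−19=b, k−19=r, n−19=u, t−19=a, k−19=r, r−19=y.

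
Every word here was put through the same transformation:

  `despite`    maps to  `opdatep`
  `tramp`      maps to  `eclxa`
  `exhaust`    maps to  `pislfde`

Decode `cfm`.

Compare letters: d→o is +11, e→p is +11, s→d is +11 — a constant shift. Each letter is shifted forward by 11 in the alphabet (a Caesar shift of +11).
Decoding cfm: c−11=r, f−11=u, m−11=b.

rub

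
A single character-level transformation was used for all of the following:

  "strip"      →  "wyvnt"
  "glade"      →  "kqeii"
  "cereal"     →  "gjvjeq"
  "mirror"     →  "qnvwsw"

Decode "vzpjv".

Shifts by position in strip: pos 0: s→w (+4), pos 1: t→y (+5), pos 2: r→v (+4), pos 3: i→n (+5) — repeating every 2. The shifts repeat in a cycle of length 2: positions 0,1,… shift by +4, +5, then the pattern repeats.
Decoding vzpjv: v−4=r, z−5=u, p−4=l, j−5=e, v−4=r.

ruler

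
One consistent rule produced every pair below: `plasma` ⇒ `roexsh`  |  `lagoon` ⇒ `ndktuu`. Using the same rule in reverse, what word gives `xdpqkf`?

The shift increases by 1 at each position, starting from +2: 2, 3, 4, ….
Reversing it on xdpqkf: x−2=v, d−3=a, p−4=l, q−5=l, k−6=e, f−7=y.

valley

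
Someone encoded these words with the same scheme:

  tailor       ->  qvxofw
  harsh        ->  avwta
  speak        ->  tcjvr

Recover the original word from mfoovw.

t(19)→q(16) and a(0)→v(21) fit y≡23x+21 (mod 26); the inverse of 23 mod 26 is 17. Each letter's alphabet position (a=0..z=25) is mapped through 23·x+21 mod 26 — an affine cipher.
Decoding mfoovw: m(12)→17·(12−21)≡3=d; f(5)→17·(5−21)≡14=o; o(14)→17·(14−21)≡11=l; o(14)→17·(14−21)≡11=l; v(21)→17·(21−21)≡0=a; w(22)→17·(22−21)≡17=r (all mod 26).

dollar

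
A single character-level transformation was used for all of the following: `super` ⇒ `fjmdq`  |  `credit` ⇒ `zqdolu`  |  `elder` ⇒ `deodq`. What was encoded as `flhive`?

signal

s(18)→f(5) and u(20)→j(9) fit y≡15x+21 (mod 26); the inverse of 15 mod 26 is 7. This is an affine cipher: with a=0,…,z=25, each position x becomes (15x+21) mod 26.
Reversing it on flhive: f(5)→7·(5−21)≡18=s; l(11)→7·(11−21)≡8=i; h(7)→7·(7−21)≡6=g; i(8)→7·(8−21)≡13=n; v(21)→7·(21−21)≡0=a; e(4)→7·(4−21)≡11=l (all mod 26).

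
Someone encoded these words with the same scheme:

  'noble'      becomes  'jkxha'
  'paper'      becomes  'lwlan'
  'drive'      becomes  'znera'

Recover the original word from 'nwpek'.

ratio

Every letter moves 22 places later in the alphabet, wrapping around z→a.
Decoding nwpek: n−22=r, w−22=a, p−22=t, e−22=i, k−22=o.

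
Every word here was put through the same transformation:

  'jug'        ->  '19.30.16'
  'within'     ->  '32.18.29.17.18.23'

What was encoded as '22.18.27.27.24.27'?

mirror

The number is (letter's place in the alphabet, a=1) + 9.
Decoding 22.18.27.27.24.27: 22→(22−9)÷1=13=m, 18→(18−9)÷1=9=i, 27→(27−9)÷1=18=r, 27→(27−9)÷1=18=r, 24→(24−9)÷1=15=o, 27→(27−9)÷1=18=r.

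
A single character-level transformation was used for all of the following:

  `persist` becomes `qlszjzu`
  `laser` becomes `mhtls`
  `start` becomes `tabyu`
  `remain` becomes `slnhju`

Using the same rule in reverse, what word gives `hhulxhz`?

gateway

Shifts by position in persist: pos 0: p→q (+1), pos 1: e→l (+7), pos 2: r→s (+1), pos 3: s→z (+7) — repeating every 2. It's a Vigenère-style cipher with numeric key [1,7]: position i shifts by key[i mod 2].
Reversing it on hhulxhz: h−1=g, h−7=a, u−1=t, l−7=e, x−1=w, h−7=a, z−1=y.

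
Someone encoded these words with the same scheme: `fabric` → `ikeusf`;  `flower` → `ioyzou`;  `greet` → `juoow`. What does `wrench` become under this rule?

zuoqfk

Vowels shift forward by 10 and consonants shift forward by 3.
On wrench: w(cons)+3=z, r(cons)+3=u, e(vowel)+10=o, n(cons)+3=q, c(cons)+3=f, h(cons)+3=k.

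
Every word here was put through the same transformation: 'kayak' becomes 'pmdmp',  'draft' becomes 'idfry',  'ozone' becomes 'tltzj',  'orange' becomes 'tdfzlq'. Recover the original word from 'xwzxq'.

Shifts by position in kayak: pos 0: k→p (+5), pos 1: a→m (+12), pos 2: y→d (+5), pos 3: a→m (+12) — repeating every 2. The shifts repeat in a cycle of length 2: positions 0,1,… shift by +5, +12, then the pattern repeats.
Undoing it on xwzxq: x−5=s, w−12=k, z−5=u, x−12=l, q−5=l.

skull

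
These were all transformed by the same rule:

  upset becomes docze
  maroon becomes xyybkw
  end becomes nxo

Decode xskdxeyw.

mountain

The output letters match the input read backwards, each shifted +10: upset reversed is tespu. The word is reversed, then every letter is shifted forward by 10.
Undoing it on xskdxeyw: shift back: x−10=n, s−10=i, k−10=a, d−10=t, x−10=n, e−10=u, y−10=o, w−10=m → niatnuom; then reverse → mountain.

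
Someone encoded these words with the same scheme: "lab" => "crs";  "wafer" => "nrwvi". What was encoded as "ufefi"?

donor

It's a constant shift of +17 (ROT17).
Undoing it on ufefi: u−17=d, f−17=o, e−17=n, f−17=o, i−17=r.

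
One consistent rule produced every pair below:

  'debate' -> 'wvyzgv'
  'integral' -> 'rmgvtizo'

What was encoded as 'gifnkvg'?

trumpet

Each pair mirrors across the alphabet (d↔w, e↔v, b↔y): positions sum to 25. This is the alphabet-reversal cipher (Atbash): a becomes z, b becomes y, etc.
Undoing it on gifnkvg: g↔t, i↔r, f↔u, n↔m, k↔p, v↔e, g↔t.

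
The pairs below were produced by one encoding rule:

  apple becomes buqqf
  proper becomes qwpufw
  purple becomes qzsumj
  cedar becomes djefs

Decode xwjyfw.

Shifts by position in apple: pos 0: a→b (+1), pos 1: p→u (+5), pos 2: p→q (+1), pos 3: l→q (+5) — repeating every 2. The shifts repeat in a cycle of length 2: positions 0,1,… shift by +1, +5, then the pattern repeats.
Decoding xwjyfw: x−1=w, w−5=r, j−1=i, y−5=t, f−1=e, w−5=r.

writer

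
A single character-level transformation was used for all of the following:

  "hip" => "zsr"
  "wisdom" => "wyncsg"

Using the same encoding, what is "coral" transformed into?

vkbym

The output letters match the input read backwards, each shifted +10: hip reversed is pih. Read the word backwards and shift each letter +10.
On coral: reverse → laroc; then shift: l+10=v, a+10=k, r+10=b, o+10=y, c+10=m.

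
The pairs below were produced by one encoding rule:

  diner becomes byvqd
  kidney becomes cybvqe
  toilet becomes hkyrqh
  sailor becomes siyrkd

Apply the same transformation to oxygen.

This is an affine cipher: with a=0,…,z=25, each position x becomes (15x+8) mod 26.
For oxygen: o(14)→15·14+8≡10=k; x(23)→15·23+8≡15=p; y(24)→15·24+8≡4=e; g(6)→15·6+8≡20=u; e(4)→15·4+8≡16=q; n(13)→15·13+8≡21=v (all mod 26).

kpeuqv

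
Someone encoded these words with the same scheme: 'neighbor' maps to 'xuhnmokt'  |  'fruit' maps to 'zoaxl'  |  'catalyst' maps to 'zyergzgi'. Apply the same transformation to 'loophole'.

Read the word backwards and shift each letter +6.
Applying it to loophole: reverse → elohpool; then shift: e+6=k, l+6=r, o+6=u, h+6=n, p+6=v, o+6=u, o+6=u, l+6=r.

krunvuur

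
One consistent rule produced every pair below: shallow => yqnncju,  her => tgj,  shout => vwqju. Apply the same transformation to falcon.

The output letters match the input read backwards, each shifted +2: shallow reversed is wollahs. Read the word backwards and shift each letter +2.
On falcon: reverse → noclaf; then shift: n+2=p, o+2=q, c+2=e, l+2=n, a+2=c, f+2=h.

pqench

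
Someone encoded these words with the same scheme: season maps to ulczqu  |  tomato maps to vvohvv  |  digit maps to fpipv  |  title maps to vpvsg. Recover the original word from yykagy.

Shifts by position in season: pos 0: s→u (+2), pos 1: e→l (+7), pos 2: a→c (+2), pos 3: s→z (+7) — repeating every 2. A repeating key of period 2 is used — shifts +2, +7 over and over.
Reversing it on yykagy: y−2=w, y−7=r, k−2=i, a−7=t, g−2=e, y−7=r.

writer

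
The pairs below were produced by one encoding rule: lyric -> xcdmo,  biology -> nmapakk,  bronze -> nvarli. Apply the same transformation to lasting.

Shifts by position in lyric: pos 0: l→x (+12), pos 1: y→c (+4), pos 2: r→d (+12), pos 3: i→m (+4) — repeating every 2. The shifts repeat in a cycle of length 2: positions 0,1,… shift by +12, +4, then the pattern repeats.
Applying it to lasting: l+12=x, a+4=e, s+12=e, t+4=x, i+12=u, n+4=r, g+12=s.

xeexurs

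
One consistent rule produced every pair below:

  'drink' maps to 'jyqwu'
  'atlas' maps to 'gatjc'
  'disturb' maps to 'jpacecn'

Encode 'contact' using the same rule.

The shift increases by 1 at each position, starting from +6: 6, 7, 8, ….
On contact: c+6=i, o+7=v, n+8=v, t+9=c, a+10=k, c+11=n, t+12=f.

ivvcknf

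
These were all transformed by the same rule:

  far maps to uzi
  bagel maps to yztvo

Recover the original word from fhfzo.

usual

Letters are reflected about the middle of the alphabet (position → 25−position): Atbash.
Decoding fhfzo: f↔u, h↔s, f↔u, z↔a, o↔l.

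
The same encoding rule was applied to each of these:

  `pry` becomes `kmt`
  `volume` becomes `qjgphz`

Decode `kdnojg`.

Compare letters: p→k is +21, r→m is +21, y→t is +21 — a constant shift. It's a constant shift of +21 (ROT21).
Decoding kdnojg: k−21=p, d−21=i, n−21=s, o−21=t, j−21=o, g−21=l.

pistol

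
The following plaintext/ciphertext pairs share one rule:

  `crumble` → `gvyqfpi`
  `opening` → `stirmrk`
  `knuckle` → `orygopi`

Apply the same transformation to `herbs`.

livfw

Compare letters: c→g is +4, r→v is +4, u→y is +4 — a constant shift. This is a Caesar cipher with shift 4.
Applying it to herbs: h+4=l, e+4=i, r+4=v, b+4=f, s+4=w.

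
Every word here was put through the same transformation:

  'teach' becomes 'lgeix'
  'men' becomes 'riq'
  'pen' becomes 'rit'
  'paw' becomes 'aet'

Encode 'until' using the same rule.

The output letters match the input read backwards, each shifted +4: teach reversed is hcaet. Two steps: reverse the string, then apply a Caesar shift of +4.
For until: reverse → litnu; then shift: l+4=p, i+4=m, t+4=x, n+4=r, u+4=y.

pmxry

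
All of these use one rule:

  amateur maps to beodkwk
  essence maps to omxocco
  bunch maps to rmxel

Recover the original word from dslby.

Two steps: reverse the string, then apply a Caesar shift of +10.
Undoing it on dslby: shift back: d−10=t, s−10=i, l−10=b, b−10=r, y−10=o → tibro; then reverse → orbit.

orbit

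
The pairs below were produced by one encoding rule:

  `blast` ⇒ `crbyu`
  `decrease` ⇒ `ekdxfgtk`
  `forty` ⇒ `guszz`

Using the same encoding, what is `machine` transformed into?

ngdnjtf

It's a Vigenère-style cipher with numeric key [1,6]: position i shifts by key[i mod 2].
On machine: m+1=n, a+6=g, c+1=d, h+6=n, i+1=j, n+6=t, e+1=f.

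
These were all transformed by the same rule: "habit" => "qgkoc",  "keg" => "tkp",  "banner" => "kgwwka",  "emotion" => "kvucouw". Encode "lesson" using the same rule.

The rule splits by letter class: vowels +6, consonants +9.
For lesson: l(cons)+9=u, e(vowel)+6=k, s(cons)+9=b, s(cons)+9=b, o(vowel)+6=u, n(cons)+9=w.

ukbbuw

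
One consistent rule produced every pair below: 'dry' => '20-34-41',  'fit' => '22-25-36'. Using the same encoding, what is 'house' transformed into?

d is letter #4 and maps to 20: an offset of 16. Letters become their 1-based position plus 16 (so a→17, b→18, …).
On house: h=8→24, o=15→31, u=21→37, s=19→35, e=5→21.

24-31-37-35-21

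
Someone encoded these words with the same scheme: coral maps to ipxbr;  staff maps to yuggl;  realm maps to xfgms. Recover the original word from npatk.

Shifts by position in coral: pos 0: c→i (+6), pos 1: o→p (+1), pos 2: r→x (+6), pos 3: a→b (+1) — repeating every 2. A repeating key of period 2 is used — shifts +6, +1 over and over.
Undoing it on npatk: n−6=h, p−1=o, a−6=u, t−1=s, k−6=e.

house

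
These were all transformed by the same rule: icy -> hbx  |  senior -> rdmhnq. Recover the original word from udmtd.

venue

Compare letters: i→h is +25, c→b is +25, y→x is +25 — a constant shift. Each letter is shifted forward by 25 in the alphabet (a Caesar shift of +25).
Undoing it on udmtd: u−25=v, d−25=e, m−25=n, t−25=u, d−25=e.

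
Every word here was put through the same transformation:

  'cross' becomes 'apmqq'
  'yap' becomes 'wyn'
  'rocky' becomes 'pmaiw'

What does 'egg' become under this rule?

Every letter moves 24 places later in the alphabet, wrapping around z→a.
For egg: e+24=c, g+24=e, g+24=e.

cee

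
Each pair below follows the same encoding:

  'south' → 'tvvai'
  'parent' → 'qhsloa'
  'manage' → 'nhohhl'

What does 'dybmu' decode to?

craft

Shifts by position in south: pos 0: s→t (+1), pos 1: o→v (+7), pos 2: u→v (+1), pos 3: t→a (+7) — repeating every 2. It's a Vigenère-style cipher with numeric key [1,7]: position i shifts by key[i mod 2].
Undoing it on dybmu: d−1=c, y−7=r, b−1=a, m−7=f, u−1=t.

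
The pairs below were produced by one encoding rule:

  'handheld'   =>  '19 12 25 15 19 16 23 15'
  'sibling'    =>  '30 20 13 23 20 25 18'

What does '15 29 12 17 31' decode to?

draft

h is letter #8 and maps to 19: an offset of 11. Letters become their 1-based position plus 11 (so a→12, b→13, …).
Decoding 15 29 12 17 31: 15→(15−11)÷1=4=d, 29→(29−11)÷1=18=r, 12→(12−11)÷1=1=a, 17→(17−11)÷1=6=f, 31→(31−11)÷1=20=t.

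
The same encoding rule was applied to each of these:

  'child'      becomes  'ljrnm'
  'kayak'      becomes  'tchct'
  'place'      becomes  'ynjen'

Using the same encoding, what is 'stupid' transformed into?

The shifts repeat in a cycle of length 2: positions 0,1,… shift by +9, +2, then the pattern repeats.
For stupid: s+9=b, t+2=v, u+9=d, p+2=r, i+9=r, d+2=f.

bvdrrf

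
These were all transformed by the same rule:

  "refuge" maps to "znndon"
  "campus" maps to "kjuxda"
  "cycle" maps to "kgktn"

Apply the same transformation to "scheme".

akpnun

The shift depends on letter class: consonant r→z is +8, but vowel e→n is +9. Two shifts are in play — +9 for a/e/i/o/u, +8 for every other letter.
On scheme: s(cons)+8=a, c(cons)+8=k, h(cons)+8=p, e(vowel)+9=n, m(cons)+8=u, e(vowel)+9=n.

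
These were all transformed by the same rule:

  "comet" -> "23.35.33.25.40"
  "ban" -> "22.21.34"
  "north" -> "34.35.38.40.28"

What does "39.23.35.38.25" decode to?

c is letter #3 and maps to 23: an offset of 20. Each letter is replaced by its alphabet position (a=1..z=26) + 20.
Decoding 39.23.35.38.25: 39→(39−20)÷1=19=s, 23→(23−20)÷1=3=c, 35→(35−20)÷1=15=o, 38→(38−20)÷1=18=r, 25→(25−20)÷1=5=e.

score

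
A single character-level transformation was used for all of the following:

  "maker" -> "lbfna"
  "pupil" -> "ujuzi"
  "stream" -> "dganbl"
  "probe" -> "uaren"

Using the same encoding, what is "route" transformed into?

m(12)→l(11) and a(0)→b(1) fit y≡3x+1 (mod 26); the inverse of 3 mod 26 is 9. Each letter's alphabet position (a=0..z=25) is mapped through 3·x+1 mod 26 — an affine cipher.
For route: r(17)→3·17+1≡0=a; o(14)→3·14+1≡17=r; u(20)→3·20+1≡9=j; t(19)→3·19+1≡6=g; e(4)→3·4+1≡13=n (all mod 26).

arjgn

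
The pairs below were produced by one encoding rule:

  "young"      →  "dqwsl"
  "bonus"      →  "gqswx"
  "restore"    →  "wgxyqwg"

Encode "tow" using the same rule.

yqb

The shift depends on letter class: consonant y→d is +5, but vowel o→q is +2. The rule splits by letter class: vowels +2, consonants +5.
For tow: t(cons)+5=y, o(vowel)+2=q, w(cons)+5=b.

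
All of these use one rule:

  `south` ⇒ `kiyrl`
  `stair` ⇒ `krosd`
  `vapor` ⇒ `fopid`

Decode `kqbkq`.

s(18)→k(10) and o(14)→i(8) fit y≡7x+14 (mod 26); the inverse of 7 mod 26 is 15. Each letter's alphabet position (a=0..z=25) is mapped through 7·x+14 mod 26 — an affine cipher.
Reversing it on kqbkq: k(10)→15·(10−14)≡18=s; q(16)→15·(16−14)≡4=e; b(1)→15·(1−14)≡13=n; k(10)→15·(10−14)≡18=s; q(16)→15·(16−14)≡4=e (all mod 26).

sense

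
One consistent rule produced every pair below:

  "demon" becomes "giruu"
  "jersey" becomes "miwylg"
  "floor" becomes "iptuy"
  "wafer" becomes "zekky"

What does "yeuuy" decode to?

vapor

In demon: d→g is +3, e→i is +4, m→r is +5, o→u is +6 — the shift increases by 1 each position. Letter i (0-indexed) is shifted by i+3, so successive shifts are 3, 4, 5, ….
Reversing it on yeuuy: y−3=v, e−4=a, u−5=p, u−6=o, y−7=r.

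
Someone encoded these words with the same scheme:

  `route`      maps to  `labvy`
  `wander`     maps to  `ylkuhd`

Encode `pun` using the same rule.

The output letters match the input read backwards, each shifted +7: route reversed is etuor. The word is reversed, then every letter is shifted forward by 7.
For pun: reverse → nup; then shift: n+7=u, u+7=b, p+7=w.

ubw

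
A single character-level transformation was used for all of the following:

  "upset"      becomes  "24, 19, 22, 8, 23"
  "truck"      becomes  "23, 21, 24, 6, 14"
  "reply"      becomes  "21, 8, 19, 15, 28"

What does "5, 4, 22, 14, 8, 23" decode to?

u is letter #21 and maps to 24: an offset of 3. Each letter is replaced by its alphabet position (a=1..z=26) + 3.
Decoding 5, 4, 22, 14, 8, 23: 5→(5−3)÷1=2=b, 4→(4−3)÷1=1=a, 22→(22−3)÷1=19=s, 14→(14−3)÷1=11=k, 8→(8−3)÷1=5=e, 23→(23−3)÷1=20=t.

basket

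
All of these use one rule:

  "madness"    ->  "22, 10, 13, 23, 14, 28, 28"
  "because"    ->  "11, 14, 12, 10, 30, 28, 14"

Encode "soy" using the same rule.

Each letter is replaced by its alphabet position (a=1..z=26) + 9.
Applying it to soy: s=19→28, o=15→24, y=25→34.

28, 24, 34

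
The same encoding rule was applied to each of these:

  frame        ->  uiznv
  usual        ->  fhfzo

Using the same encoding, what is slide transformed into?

Each pair mirrors across the alphabet (f↔u, r↔i, a↔z): positions sum to 25. Each letter is replaced by its mirror in the alphabet: a↔z, b↔y, c↔x, and so on (the Atbash cipher).
Applying it to slide: s↔h, l↔o, i↔r, d↔w, e↔v.

horwv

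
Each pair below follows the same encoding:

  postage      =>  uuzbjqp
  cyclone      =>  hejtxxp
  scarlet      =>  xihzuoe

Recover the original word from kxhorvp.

In postage: p→u is +5, o→u is +6, s→z is +7, t→b is +8 — the shift increases by 1 each position. The shift increases by 1 at each position, starting from +5: 5, 6, 7, ….
Undoing it on kxhorvp: k−5=f, x−6=r, h−7=a, o−8=g, r−9=i, v−10=l, p−11=e.

fragile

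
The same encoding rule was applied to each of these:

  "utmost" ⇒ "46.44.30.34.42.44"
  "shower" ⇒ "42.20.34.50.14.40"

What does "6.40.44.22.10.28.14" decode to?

article

With a=1..z=26, the number is 2·pos + 4.
Decoding 6.40.44.22.10.28.14: 6→(6−4)÷2=1=a, 40→(40−4)÷2=18=r, 44→(44−4)÷2=20=t, 22→(22−4)÷2=9=i, 10→(10−4)÷2=3=c, 28→(28−4)÷2=12=l, 14→(14−4)÷2=5=e.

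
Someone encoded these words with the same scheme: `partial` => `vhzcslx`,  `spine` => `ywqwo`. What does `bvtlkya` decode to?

volcano

In partial: p→v is +6, a→h is +7, r→z is +8, t→c is +9 — the shift increases by 1 each position. The shift increases by 1 at each position, starting from +6: 6, 7, 8, ….
Decoding bvtlkya: b−6=v, v−7=o, t−8=l, l−9=c, k−10=a, y−11=n, a−12=o.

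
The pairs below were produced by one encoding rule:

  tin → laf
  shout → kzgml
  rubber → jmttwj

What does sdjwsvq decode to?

It's a constant shift of +18 (ROT18).
Reversing it on sdjwsvq: s−18=a, d−18=l, j−18=r, w−18=e, s−18=a, v−18=d, q−18=y.

already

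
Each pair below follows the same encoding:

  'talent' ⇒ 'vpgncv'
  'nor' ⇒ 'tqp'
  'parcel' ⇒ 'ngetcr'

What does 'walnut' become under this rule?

vwpncy

The output letters match the input read backwards, each shifted +2: talent reversed is tnelat. The word is reversed, then every letter is shifted forward by 2.
Applying it to walnut: reverse → tunlaw; then shift: t+2=v, u+2=w, n+2=p, l+2=n, a+2=c, w+2=y.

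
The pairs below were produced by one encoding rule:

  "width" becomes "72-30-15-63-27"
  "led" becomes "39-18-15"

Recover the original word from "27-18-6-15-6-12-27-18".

The formula is n = 3×(alphabet index, a=1) + 3.
Decoding 27-18-6-15-6-12-27-18: 27→(27−3)÷3=8=h, 18→(18−3)÷3=5=e, 6→(6−3)÷3=1=a, 15→(15−3)÷3=4=d, 6→(6−3)÷3=1=a, 12→(12−3)÷3=3=c, 27→(27−3)÷3=8=h, 18→(18−3)÷3=5=e.

headache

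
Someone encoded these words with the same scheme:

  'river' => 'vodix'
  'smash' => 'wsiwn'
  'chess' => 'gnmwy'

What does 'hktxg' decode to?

Shifts by position in river: pos 0: r→v (+4), pos 1: i→o (+6), pos 2: v→d (+8), pos 3: e→i (+4), pos 4: r→x (+6) — repeating every 3. The shifts repeat in a cycle of length 3: positions 0,1,… shift by +4, +6, +8, then the pattern repeats.
Undoing it on hktxg: h−4=d, k−6=e, t−8=l, x−4=t, g−6=a.

delta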